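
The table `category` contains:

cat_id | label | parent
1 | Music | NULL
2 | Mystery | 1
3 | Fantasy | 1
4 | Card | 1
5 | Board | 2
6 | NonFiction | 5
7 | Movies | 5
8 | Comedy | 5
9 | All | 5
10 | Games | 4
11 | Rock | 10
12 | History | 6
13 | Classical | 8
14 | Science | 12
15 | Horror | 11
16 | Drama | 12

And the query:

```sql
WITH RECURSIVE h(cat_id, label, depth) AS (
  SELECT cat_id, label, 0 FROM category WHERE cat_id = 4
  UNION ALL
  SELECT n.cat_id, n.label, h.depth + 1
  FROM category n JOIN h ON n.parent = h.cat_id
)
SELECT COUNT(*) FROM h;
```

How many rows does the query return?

4

Base: cat_id=4 (Card) at depth 0.
Iteration 1: rows with parent in {4} -> Games (id 10, depth 1).
Iteration 2: rows with parent in {10} -> Rock (id 11, depth 2).
Iteration 3: rows with parent in {11} -> Horror (id 15, depth 3).
Iteration 4: no rows with parent in {15}; recursion stops.
Total rows emitted: 4.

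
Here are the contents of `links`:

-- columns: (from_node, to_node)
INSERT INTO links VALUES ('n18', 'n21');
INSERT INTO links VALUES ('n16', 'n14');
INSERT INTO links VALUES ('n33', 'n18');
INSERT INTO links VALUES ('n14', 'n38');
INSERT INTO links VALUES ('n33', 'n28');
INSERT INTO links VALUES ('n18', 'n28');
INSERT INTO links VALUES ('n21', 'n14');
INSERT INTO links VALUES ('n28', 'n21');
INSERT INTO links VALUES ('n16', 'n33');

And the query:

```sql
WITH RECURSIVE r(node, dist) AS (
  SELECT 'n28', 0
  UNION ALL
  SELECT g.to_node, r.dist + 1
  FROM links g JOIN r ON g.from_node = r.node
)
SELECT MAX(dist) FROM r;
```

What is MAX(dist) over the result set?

3

Base: (n28, dist=0).
Iteration 1: edges from {n28} -> (n21, dist=1).
Iteration 2: edges from {n21} -> (n14, dist=2).
Iteration 3: edges from {n14} -> (n38, dist=3).
Iteration 4: no outgoing edges from {n38}; recursion stops.
dist values: 0, 1, 2, 3; the maximum is 3.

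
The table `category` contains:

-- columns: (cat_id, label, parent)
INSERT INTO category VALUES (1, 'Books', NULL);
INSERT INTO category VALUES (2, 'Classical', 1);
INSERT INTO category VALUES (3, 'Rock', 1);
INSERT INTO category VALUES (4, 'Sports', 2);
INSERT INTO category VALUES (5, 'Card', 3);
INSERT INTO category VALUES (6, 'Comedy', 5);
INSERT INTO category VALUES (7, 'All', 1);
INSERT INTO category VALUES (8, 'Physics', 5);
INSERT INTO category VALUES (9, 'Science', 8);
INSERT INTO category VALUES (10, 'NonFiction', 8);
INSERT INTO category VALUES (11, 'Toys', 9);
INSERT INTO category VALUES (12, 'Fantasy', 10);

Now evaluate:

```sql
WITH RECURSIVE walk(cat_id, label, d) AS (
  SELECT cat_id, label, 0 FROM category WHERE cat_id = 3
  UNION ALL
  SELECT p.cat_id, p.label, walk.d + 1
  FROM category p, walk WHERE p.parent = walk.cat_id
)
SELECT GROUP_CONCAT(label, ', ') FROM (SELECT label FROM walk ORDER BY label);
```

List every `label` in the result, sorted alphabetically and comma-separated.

Base: cat_id=3 (Rock) at d 0.
Iteration 1: rows with parent in {3} -> Card (id 5, d 1).
Iteration 2: rows with parent in {5} -> Comedy (id 6, d 2), Physics (id 8, d 2).
Iteration 3: rows with parent in {6,8} -> Science (id 9, d 3), NonFiction (id 10, d 3).
Iteration 4: rows with parent in {9,10} -> Toys (id 11, d 4), Fantasy (id 12, d 4).
Iteration 5: no rows with parent in {11,12}; recursion stops.

Card, Comedy, Fantasy, NonFiction, Physics, Rock, Science, Toys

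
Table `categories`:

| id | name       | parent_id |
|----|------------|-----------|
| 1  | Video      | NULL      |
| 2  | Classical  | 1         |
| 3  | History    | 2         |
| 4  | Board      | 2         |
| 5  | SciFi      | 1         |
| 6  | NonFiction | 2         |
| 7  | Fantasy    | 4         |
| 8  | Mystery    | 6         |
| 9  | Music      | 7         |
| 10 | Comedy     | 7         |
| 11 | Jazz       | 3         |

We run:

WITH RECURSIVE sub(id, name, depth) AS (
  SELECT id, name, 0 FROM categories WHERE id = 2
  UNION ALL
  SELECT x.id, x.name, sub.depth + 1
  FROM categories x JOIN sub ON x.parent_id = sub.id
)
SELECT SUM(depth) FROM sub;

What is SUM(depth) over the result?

Base: id=2 (Classical) at depth 0.
Iteration 1: rows with parent_id in {2} -> History (id 3, depth 1), Board (id 4, depth 1), NonFiction (id 6, depth 1).
Iteration 2: rows with parent_id in {3,4,6} -> Fantasy (id 7, depth 2), Mystery (id 8, depth 2), Jazz (id 11, depth 2).
Iteration 3: rows with parent_id in {7,8,11} -> Music (id 9, depth 3), Comedy (id 10, depth 3).
Iteration 4: no rows with parent_id in {9,10}; recursion stops.
SUM(depth) = 0 + 1 + 1 + 1 + 2 + 2 + 2 + 3 + 3 = 15.

15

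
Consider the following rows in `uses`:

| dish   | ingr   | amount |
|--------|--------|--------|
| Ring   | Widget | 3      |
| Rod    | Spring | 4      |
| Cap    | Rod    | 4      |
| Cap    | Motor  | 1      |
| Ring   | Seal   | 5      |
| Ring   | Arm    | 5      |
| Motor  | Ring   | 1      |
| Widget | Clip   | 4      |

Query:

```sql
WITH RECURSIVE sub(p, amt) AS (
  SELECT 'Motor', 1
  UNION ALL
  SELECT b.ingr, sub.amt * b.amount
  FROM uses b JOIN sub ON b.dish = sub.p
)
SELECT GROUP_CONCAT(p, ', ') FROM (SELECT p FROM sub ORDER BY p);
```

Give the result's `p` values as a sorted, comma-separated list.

Base: (Motor, amt=1).
Iteration 1: components of {Motor} -> Ring = 1*1 = 1.
Iteration 2: components of {Ring} -> Arm = 1*5 = 5, Seal = 1*5 = 5, Widget = 1*3 = 3.
Iteration 3: components of {Arm,Seal,Widget} -> Clip = 3*4 = 12.
Iteration 4: no further components; recursion stops.

Arm, Clip, Motor, Ring, Seal, Widget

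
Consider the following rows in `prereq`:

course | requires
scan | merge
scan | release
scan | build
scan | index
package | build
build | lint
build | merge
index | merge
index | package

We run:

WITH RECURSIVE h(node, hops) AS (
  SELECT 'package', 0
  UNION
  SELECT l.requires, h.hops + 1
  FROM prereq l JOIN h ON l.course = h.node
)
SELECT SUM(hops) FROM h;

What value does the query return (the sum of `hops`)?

5

Base: (package, hops=0).
Iteration 1: edges from {package} -> (build, hops=1).
Iteration 2: edges from {build} -> (lint, hops=2), (merge, hops=2).
Iteration 3: no outgoing edges from {lint,merge}; recursion stops.
SUM(hops) = 0 + 1 + 2 + 2 = 5.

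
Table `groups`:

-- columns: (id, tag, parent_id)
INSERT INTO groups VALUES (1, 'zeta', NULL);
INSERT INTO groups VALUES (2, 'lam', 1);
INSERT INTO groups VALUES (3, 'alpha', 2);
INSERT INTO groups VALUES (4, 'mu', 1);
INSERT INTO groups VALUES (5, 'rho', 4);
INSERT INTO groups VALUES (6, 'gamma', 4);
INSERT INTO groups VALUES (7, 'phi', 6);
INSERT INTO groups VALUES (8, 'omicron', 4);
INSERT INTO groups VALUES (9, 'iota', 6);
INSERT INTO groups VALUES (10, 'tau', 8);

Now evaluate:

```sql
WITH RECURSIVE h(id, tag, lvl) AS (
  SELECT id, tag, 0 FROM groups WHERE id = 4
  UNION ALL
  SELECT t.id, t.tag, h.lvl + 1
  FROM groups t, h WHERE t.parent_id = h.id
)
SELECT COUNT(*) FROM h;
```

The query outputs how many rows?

7

Base: id=4 (mu) at lvl 0.
Iteration 1: rows with parent_id in {4} -> rho (id 5, lvl 1), gamma (id 6, lvl 1), omicron (id 8, lvl 1).
Iteration 2: rows with parent_id in {5,6,8} -> phi (id 7, lvl 2), iota (id 9, lvl 2), tau (id 10, lvl 2).
Iteration 3: no rows with parent_id in {7,9,10}; recursion stops.
Total rows emitted: 7.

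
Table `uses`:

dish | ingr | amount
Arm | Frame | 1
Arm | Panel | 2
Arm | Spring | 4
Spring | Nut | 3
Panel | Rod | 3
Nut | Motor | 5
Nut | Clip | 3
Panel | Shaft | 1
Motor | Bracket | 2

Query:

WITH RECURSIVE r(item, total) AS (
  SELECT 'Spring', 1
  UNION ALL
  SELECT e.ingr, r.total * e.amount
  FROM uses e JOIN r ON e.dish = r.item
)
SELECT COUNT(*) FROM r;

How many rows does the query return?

5

Base: (Spring, total=1).
Iteration 1: components of {Spring} -> Nut = 1*3 = 3.
Iteration 2: components of {Nut} -> Clip = 3*3 = 9, Motor = 3*5 = 15.
Iteration 3: components of {Clip,Motor} -> Bracket = 15*2 = 30.
Iteration 4: no further components; recursion stops.
Total rows emitted: 5.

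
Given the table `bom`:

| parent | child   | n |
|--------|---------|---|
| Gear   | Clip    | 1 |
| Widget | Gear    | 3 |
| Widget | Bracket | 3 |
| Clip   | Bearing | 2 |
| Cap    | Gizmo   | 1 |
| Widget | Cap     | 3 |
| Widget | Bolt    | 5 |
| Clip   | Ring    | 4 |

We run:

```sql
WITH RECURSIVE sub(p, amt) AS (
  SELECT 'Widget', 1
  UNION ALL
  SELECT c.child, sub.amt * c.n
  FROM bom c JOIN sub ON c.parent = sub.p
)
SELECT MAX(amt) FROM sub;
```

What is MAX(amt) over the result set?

Base: (Widget, amt=1).
Iteration 1: components of {Widget} -> Bolt = 1*5 = 5, Bracket = 1*3 = 3, Cap = 1*3 = 3, Gear = 1*3 = 3.
Iteration 2: components of {Bolt,Bracket,Cap,Gear} -> Clip = 3*1 = 3, Gizmo = 3*1 = 3.
Iteration 3: components of {Clip,Gizmo} -> Bearing = 3*2 = 6, Ring = 3*4 = 12.
Iteration 4: no further components; recursion stops.
amt values: 1, 5, 3, 3, 3, 3, 3, 12, 6; the maximum is 12.

12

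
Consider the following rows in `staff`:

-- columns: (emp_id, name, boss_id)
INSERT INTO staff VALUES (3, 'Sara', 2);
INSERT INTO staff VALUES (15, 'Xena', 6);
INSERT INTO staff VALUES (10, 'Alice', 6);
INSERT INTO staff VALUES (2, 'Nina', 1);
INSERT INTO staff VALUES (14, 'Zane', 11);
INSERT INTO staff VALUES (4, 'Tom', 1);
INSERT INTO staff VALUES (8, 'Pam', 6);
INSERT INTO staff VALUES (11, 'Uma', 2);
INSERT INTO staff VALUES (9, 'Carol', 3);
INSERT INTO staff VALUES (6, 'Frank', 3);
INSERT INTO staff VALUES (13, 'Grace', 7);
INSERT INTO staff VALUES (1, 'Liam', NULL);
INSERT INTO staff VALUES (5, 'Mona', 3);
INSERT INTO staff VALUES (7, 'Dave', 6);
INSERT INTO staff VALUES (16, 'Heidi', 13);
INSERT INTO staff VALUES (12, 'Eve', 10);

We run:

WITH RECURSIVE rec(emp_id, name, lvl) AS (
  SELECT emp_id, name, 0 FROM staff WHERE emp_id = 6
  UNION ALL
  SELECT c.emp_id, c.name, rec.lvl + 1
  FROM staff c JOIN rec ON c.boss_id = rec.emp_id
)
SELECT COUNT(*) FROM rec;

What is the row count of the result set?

8

Base: emp_id=6 (Frank) at lvl 0.
Iteration 1: rows with boss_id in {6} -> Dave (id 7, lvl 1), Pam (id 8, lvl 1), Alice (id 10, lvl 1), Xena (id 15, lvl 1).
Iteration 2: rows with boss_id in {7,8,10,15} -> Eve (id 12, lvl 2), Grace (id 13, lvl 2).
Iteration 3: rows with boss_id in {12,13} -> Heidi (id 16, lvl 3).
Iteration 4: no rows with boss_id in {16}; recursion stops.
Total rows emitted: 8.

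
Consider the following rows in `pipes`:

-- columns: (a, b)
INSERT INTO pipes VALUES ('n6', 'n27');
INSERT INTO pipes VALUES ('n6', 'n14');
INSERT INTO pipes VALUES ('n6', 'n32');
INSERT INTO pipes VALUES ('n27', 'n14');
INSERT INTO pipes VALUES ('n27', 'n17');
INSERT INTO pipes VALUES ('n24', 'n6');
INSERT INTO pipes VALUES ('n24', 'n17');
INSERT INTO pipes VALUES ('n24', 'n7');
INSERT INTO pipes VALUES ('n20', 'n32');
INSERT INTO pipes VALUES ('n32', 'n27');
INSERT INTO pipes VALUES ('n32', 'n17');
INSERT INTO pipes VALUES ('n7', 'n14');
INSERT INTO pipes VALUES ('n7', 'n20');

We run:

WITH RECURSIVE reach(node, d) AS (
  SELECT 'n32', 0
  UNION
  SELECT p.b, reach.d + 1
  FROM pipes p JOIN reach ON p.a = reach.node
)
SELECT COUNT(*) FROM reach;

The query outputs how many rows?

Base: (n32, d=0).
Iteration 1: edges from {n32} -> (n17, d=1), (n27, d=1).
Iteration 2: edges from {n17,n27} -> (n14, d=2), (n17, d=2).
Iteration 3: no outgoing edges from {n14,n17}; recursion stops.
Total rows emitted: 5.

5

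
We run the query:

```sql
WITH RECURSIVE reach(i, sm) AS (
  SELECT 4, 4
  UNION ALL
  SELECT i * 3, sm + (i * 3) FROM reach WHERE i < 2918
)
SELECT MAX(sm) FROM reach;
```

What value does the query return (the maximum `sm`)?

Base: i=4, sm=4.
Iteration 1: 4 < 2918 holds -> i = 4 * 3 = 12, sm = 4 + 12 = 16.
Iteration 2: 12 < 2918 holds -> i = 12 * 3 = 36, sm = 16 + 36 = 52.
Iteration 3: 36 < 2918 holds -> i = 36 * 3 = 108, sm = 52 + 108 = 160.
Iteration 4: 108 < 2918 holds -> i = 108 * 3 = 324, sm = 160 + 324 = 484.
Iteration 5: 324 < 2918 holds -> i = 324 * 3 = 972, sm = 484 + 972 = 1456.
Iteration 6: 972 < 2918 holds -> i = 972 * 3 = 2916, sm = 1456 + 2916 = 4372.
Iteration 7: 2916 < 2918 holds -> i = 2916 * 3 = 8748, sm = 4372 + 8748 = 13120.
Iteration 8: 8748 < 2918 fails; recursion stops.
sm values: 4, 16, 52, 160, 484, 1456, 4372, 13120; the maximum is 13120.

13120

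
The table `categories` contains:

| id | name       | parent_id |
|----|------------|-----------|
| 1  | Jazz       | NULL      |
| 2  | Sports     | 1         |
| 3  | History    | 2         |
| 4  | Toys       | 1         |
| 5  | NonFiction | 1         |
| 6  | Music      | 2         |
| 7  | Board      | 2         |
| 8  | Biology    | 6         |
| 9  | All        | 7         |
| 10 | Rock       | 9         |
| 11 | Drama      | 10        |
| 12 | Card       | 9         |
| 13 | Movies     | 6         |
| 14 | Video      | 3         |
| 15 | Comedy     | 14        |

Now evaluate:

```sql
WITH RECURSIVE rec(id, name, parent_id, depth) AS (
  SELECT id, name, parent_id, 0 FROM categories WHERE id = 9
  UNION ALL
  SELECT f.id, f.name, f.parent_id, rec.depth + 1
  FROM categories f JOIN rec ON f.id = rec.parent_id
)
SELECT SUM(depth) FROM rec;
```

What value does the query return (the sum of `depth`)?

6

Base: id=9 (All), parent_id=7, depth 0.
Iteration 1: join on id=7 -> Board (id 7, parent_id=2, depth 1).
Iteration 2: join on id=2 -> Sports (id 2, parent_id=1, depth 2).
Iteration 3: join on id=1 -> Jazz (id 1, parent_id=NULL, depth 3).
Iteration 4: parent_id is NULL; no match; recursion stops.
SUM(depth) = 0 + 1 + 2 + 3 = 6.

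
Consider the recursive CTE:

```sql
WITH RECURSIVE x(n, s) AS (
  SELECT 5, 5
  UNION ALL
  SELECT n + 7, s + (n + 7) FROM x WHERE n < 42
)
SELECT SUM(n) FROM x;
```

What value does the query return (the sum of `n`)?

182

Base: n=5, s=5.
Iteration 1: 5 < 42 holds -> n = 5 + 7 = 12, s = 5 + 12 = 17.
Iteration 2: 12 < 42 holds -> n = 12 + 7 = 19, s = 17 + 19 = 36.
Iteration 3: 19 < 42 holds -> n = 19 + 7 = 26, s = 36 + 26 = 62.
Iteration 4: 26 < 42 holds -> n = 26 + 7 = 33, s = 62 + 33 = 95.
Iteration 5: 33 < 42 holds -> n = 33 + 7 = 40, s = 95 + 40 = 135.
Iteration 6: 40 < 42 holds -> n = 40 + 7 = 47, s = 135 + 47 = 182.
Iteration 7: 47 < 42 fails; recursion stops.
SUM(n) = 5 + 12 + 19 + 26 + 33 + 40 + 47 = 182.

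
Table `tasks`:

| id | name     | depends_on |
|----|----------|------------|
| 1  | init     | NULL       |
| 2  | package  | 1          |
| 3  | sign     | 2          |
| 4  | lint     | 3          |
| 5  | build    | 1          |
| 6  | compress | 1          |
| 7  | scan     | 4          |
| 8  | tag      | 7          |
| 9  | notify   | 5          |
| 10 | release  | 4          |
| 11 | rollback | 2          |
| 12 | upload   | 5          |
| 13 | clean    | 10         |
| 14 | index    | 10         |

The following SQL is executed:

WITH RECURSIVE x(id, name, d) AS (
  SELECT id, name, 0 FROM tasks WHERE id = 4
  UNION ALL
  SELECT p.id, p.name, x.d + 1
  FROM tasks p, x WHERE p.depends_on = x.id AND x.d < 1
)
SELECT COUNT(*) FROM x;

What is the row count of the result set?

Base: id=4 (lint) at d 0.
Iteration 1: rows with depends_on in {4} -> scan (id 7, d 1), release (id 10, d 1).
Iteration 2: d < 1 fails for all current rows; recursion stops.
Total rows emitted: 3.

3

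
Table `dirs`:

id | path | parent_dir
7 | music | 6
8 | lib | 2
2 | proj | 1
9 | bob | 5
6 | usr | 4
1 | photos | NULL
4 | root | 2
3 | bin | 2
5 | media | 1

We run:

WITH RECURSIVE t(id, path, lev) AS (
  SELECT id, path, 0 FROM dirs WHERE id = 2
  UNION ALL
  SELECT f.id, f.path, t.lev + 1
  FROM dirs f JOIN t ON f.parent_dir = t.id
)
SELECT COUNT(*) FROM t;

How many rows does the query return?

6

Base: id=2 (proj) at lev 0.
Iteration 1: rows with parent_dir in {2} -> bin (id 3, lev 1), root (id 4, lev 1), lib (id 8, lev 1).
Iteration 2: rows with parent_dir in {3,4,8} -> usr (id 6, lev 2).
Iteration 3: rows with parent_dir in {6} -> music (id 7, lev 3).
Iteration 4: no rows with parent_dir in {7}; recursion stops.
Total rows emitted: 6.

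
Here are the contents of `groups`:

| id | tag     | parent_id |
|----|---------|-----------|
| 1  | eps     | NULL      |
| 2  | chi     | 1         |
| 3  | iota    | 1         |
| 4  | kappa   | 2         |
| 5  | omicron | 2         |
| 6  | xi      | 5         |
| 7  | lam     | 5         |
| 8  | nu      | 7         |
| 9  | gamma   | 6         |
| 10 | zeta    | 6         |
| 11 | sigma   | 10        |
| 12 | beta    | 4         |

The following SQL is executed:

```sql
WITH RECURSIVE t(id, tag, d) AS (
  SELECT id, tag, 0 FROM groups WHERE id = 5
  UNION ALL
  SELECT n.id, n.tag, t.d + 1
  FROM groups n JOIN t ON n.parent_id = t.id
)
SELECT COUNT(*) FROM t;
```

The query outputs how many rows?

7

Base: id=5 (omicron) at d 0.
Iteration 1: rows with parent_id in {5} -> xi (id 6, d 1), lam (id 7, d 1).
Iteration 2: rows with parent_id in {6,7} -> nu (id 8, d 2), gamma (id 9, d 2), zeta (id 10, d 2).
Iteration 3: rows with parent_id in {8,9,10} -> sigma (id 11, d 3).
Iteration 4: no rows with parent_id in {11}; recursion stops.
Total rows emitted: 7.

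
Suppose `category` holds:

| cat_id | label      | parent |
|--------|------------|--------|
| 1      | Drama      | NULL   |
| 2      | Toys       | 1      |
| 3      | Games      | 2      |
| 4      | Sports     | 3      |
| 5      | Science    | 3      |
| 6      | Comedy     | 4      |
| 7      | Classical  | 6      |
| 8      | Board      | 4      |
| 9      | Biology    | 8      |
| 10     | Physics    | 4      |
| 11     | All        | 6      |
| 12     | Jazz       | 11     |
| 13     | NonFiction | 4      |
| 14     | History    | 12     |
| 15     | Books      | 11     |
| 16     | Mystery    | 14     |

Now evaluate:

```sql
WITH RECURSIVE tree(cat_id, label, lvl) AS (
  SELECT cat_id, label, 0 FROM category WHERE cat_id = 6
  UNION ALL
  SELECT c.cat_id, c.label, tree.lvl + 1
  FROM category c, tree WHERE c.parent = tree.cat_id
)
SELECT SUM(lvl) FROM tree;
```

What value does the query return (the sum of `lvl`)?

Base: cat_id=6 (Comedy) at lvl 0.
Iteration 1: rows with parent in {6} -> Classical (id 7, lvl 1), All (id 11, lvl 1).
Iteration 2: rows with parent in {7,11} -> Jazz (id 12, lvl 2), Books (id 15, lvl 2).
Iteration 3: rows with parent in {12,15} -> History (id 14, lvl 3).
Iteration 4: rows with parent in {14} -> Mystery (id 16, lvl 4).
Iteration 5: no rows with parent in {16}; recursion stops.
SUM(lvl) = 0 + 1 + 1 + 2 + 2 + 3 + 4 = 13.

13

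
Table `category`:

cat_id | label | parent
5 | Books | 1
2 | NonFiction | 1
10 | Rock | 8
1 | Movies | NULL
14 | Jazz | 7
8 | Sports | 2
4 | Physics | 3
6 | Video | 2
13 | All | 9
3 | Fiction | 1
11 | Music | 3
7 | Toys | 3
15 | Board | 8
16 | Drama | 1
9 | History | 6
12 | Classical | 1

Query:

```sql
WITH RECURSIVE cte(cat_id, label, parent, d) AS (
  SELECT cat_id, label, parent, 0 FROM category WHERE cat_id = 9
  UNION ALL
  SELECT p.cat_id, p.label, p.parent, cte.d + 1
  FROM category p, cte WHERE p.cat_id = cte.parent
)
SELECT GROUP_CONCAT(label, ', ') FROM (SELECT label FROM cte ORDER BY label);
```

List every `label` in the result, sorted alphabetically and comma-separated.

History, Movies, NonFiction, Video

Base: cat_id=9 (History), parent=6, d 0.
Iteration 1: join on cat_id=6 -> Video (id 6, parent=2, d 1).
Iteration 2: join on cat_id=2 -> NonFiction (id 2, parent=1, d 2).
Iteration 3: join on cat_id=1 -> Movies (id 1, parent=NULL, d 3).
Iteration 4: parent is NULL; no match; recursion stops.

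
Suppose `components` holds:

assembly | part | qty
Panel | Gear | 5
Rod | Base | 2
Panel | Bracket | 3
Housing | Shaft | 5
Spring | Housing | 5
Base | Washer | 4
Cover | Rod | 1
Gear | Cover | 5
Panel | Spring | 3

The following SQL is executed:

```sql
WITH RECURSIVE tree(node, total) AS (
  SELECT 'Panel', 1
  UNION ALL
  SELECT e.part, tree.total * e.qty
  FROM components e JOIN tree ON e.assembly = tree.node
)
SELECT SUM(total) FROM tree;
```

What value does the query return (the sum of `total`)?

402

Base: (Panel, total=1).
Iteration 1: components of {Panel} -> Bracket = 1*3 = 3, Gear = 1*5 = 5, Spring = 1*3 = 3.
Iteration 2: components of {Bracket,Gear,Spring} -> Cover = 5*5 = 25, Housing = 3*5 = 15.
Iteration 3: components of {Cover,Housing} -> Rod = 25*1 = 25, Shaft = 15*5 = 75.
Iteration 4: components of {Rod,Shaft} -> Base = 25*2 = 50.
Iteration 5: components of {Base} -> Washer = 50*4 = 200.
Iteration 6: no further components; recursion stops.
SUM(total) = 1 + 3 + 5 + 3 + 25 + 15 + 25 + 75 + 50 + 200 = 402.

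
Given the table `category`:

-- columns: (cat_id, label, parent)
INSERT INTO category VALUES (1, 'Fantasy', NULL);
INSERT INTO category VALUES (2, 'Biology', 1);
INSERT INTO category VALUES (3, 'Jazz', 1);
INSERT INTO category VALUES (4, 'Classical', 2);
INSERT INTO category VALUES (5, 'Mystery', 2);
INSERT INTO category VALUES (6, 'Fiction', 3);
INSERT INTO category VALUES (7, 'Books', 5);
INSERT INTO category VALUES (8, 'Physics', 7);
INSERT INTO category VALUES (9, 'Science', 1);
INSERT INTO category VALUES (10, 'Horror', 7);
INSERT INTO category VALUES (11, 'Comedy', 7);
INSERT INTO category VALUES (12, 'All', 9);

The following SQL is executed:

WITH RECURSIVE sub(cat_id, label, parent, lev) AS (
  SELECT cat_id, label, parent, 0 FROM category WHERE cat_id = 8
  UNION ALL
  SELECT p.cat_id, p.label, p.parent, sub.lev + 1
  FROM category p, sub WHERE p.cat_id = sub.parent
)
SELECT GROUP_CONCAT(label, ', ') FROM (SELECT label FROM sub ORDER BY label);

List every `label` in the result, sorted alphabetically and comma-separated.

Biology, Books, Fantasy, Mystery, Physics

Base: cat_id=8 (Physics), parent=7, lev 0.
Iteration 1: join on cat_id=7 -> Books (id 7, parent=5, lev 1).
Iteration 2: join on cat_id=5 -> Mystery (id 5, parent=2, lev 2).
Iteration 3: join on cat_id=2 -> Biology (id 2, parent=1, lev 3).
Iteration 4: join on cat_id=1 -> Fantasy (id 1, parent=NULL, lev 4).
Iteration 5: parent is NULL; no match; recursion stops.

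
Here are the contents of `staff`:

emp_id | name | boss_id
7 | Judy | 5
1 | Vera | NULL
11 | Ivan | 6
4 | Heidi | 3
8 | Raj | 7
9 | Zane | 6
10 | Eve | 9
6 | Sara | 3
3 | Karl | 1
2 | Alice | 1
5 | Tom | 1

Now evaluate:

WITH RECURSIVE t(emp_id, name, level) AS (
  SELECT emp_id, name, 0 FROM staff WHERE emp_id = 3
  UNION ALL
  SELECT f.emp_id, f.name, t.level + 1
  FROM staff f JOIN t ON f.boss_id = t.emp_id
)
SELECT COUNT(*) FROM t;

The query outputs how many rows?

Base: emp_id=3 (Karl) at level 0.
Iteration 1: rows with boss_id in {3} -> Heidi (id 4, level 1), Sara (id 6, level 1).
Iteration 2: rows with boss_id in {4,6} -> Zane (id 9, level 2), Ivan (id 11, level 2).
Iteration 3: rows with boss_id in {9,11} -> Eve (id 10, level 3).
Iteration 4: no rows with boss_id in {10}; recursion stops.
Total rows emitted: 6.

6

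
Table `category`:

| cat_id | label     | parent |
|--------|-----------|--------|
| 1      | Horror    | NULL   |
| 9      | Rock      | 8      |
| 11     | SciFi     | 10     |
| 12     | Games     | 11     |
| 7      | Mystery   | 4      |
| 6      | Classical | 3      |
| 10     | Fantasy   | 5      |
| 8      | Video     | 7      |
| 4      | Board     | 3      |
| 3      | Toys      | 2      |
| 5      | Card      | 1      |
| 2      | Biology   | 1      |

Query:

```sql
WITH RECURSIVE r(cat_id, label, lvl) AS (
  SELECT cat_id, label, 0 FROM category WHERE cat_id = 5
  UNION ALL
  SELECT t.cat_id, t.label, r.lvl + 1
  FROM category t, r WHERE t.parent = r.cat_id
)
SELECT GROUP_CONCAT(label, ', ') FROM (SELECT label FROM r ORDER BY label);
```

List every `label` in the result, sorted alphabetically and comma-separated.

Card, Fantasy, Games, SciFi

Base: cat_id=5 (Card) at lvl 0.
Iteration 1: rows with parent in {5} -> Fantasy (id 10, lvl 1).
Iteration 2: rows with parent in {10} -> SciFi (id 11, lvl 2).
Iteration 3: rows with parent in {11} -> Games (id 12, lvl 3).
Iteration 4: no rows with parent in {12}; recursion stops.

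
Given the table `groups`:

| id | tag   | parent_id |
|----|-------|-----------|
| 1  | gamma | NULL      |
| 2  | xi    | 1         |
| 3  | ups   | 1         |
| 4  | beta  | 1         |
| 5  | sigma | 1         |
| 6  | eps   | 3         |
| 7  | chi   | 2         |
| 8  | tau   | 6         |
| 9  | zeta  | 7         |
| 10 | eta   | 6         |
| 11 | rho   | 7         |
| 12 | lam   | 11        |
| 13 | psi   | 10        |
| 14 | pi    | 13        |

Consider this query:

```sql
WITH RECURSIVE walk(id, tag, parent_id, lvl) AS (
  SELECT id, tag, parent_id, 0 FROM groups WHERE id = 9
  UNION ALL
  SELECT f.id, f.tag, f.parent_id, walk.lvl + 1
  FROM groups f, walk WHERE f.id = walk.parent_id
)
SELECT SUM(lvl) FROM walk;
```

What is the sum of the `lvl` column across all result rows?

Base: id=9 (zeta), parent_id=7, lvl 0.
Iteration 1: join on id=7 -> chi (id 7, parent_id=2, lvl 1).
Iteration 2: join on id=2 -> xi (id 2, parent_id=1, lvl 2).
Iteration 3: join on id=1 -> gamma (id 1, parent_id=NULL, lvl 3).
Iteration 4: parent_id is NULL; no match; recursion stops.
SUM(lvl) = 0 + 1 + 2 + 3 = 6.

6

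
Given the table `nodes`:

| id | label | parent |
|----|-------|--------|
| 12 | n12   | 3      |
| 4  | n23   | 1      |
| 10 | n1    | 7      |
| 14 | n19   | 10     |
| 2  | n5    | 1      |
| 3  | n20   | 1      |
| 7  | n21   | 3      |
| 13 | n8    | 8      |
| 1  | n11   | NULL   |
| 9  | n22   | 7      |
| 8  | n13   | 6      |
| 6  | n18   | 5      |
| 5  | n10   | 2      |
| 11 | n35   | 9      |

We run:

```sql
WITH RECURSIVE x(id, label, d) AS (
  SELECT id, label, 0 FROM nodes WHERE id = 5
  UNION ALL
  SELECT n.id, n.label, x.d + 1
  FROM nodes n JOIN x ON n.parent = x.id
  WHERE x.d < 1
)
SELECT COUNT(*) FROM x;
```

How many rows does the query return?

Base: id=5 (n10) at d 0.
Iteration 1: rows with parent in {5} -> n18 (id 6, d 1).
Iteration 2: d < 1 fails for all current rows; recursion stops.
Total rows emitted: 2.

2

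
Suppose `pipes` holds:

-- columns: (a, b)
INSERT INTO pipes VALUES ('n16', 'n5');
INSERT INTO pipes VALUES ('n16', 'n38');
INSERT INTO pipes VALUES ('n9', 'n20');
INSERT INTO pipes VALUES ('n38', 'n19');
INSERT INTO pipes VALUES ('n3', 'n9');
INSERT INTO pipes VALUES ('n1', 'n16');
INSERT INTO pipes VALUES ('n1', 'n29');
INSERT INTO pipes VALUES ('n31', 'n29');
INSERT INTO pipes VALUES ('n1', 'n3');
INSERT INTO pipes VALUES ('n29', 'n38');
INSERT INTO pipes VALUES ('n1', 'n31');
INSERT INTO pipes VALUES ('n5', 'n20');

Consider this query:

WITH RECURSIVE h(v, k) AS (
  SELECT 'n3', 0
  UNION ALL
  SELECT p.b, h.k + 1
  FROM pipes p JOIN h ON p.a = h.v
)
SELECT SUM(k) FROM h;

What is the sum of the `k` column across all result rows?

Base: (n3, k=0).
Iteration 1: edges from {n3} -> (n9, k=1).
Iteration 2: edges from {n9} -> (n20, k=2).
Iteration 3: no outgoing edges from {n20}; recursion stops.
SUM(k) = 0 + 1 + 2 = 3.

3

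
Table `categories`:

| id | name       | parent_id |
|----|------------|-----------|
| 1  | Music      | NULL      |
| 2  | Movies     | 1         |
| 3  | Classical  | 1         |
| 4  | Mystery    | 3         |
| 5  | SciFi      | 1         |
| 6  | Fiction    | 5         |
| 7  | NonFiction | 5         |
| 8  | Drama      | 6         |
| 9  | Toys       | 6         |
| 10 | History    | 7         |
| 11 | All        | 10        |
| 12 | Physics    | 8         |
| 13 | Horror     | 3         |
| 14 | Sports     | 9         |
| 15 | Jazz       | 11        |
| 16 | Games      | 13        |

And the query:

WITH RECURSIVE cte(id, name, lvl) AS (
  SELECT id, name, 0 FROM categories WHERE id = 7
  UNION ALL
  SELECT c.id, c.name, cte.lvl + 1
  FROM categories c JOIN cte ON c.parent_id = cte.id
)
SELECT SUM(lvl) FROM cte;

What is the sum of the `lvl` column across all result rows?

Base: id=7 (NonFiction) at lvl 0.
Iteration 1: rows with parent_id in {7} -> History (id 10, lvl 1).
Iteration 2: rows with parent_id in {10} -> All (id 11, lvl 2).
Iteration 3: rows with parent_id in {11} -> Jazz (id 15, lvl 3).
Iteration 4: no rows with parent_id in {15}; recursion stops.
SUM(lvl) = 0 + 1 + 2 + 3 = 6.

6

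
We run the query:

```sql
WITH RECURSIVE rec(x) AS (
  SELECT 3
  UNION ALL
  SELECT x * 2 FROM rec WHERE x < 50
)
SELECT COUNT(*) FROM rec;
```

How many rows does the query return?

6

Base: x=3.
Iteration 1: 3 < 50 holds -> x = 3 * 2 = 6.
Iteration 2: 6 < 50 holds -> x = 6 * 2 = 12.
Iteration 3: 12 < 50 holds -> x = 12 * 2 = 24.
Iteration 4: 24 < 50 holds -> x = 24 * 2 = 48.
Iteration 5: 48 < 50 holds -> x = 48 * 2 = 96.
Iteration 6: 96 < 50 fails; recursion stops.
Total rows emitted: 6.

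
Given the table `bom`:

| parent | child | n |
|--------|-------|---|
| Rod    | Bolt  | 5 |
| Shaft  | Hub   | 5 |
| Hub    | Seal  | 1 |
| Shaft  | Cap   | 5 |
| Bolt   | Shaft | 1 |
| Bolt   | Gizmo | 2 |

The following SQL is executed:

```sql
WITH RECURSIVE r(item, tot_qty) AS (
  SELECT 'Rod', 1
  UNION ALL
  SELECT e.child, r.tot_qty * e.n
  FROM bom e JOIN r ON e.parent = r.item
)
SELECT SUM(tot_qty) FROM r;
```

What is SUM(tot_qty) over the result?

Base: (Rod, tot_qty=1).
Iteration 1: components of {Rod} -> Bolt = 1*5 = 5.
Iteration 2: components of {Bolt} -> Gizmo = 5*2 = 10, Shaft = 5*1 = 5.
Iteration 3: components of {Gizmo,Shaft} -> Cap = 5*5 = 25, Hub = 5*5 = 25.
Iteration 4: components of {Cap,Hub} -> Seal = 25*1 = 25.
Iteration 5: no further components; recursion stops.
SUM(tot_qty) = 1 + 5 + 5 + 10 + 25 + 25 + 25 = 96.

96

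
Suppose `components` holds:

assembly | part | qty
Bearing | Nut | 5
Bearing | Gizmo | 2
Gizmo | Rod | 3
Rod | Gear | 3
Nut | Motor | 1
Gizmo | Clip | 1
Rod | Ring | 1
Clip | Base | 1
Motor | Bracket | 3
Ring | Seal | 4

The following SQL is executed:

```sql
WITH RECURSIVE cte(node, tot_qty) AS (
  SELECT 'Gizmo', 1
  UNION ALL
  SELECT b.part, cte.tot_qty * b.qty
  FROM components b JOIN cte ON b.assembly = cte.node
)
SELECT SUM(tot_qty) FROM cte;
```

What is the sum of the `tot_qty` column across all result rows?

Base: (Gizmo, tot_qty=1).
Iteration 1: components of {Gizmo} -> Clip = 1*1 = 1, Rod = 1*3 = 3.
Iteration 2: components of {Clip,Rod} -> Base = 1*1 = 1, Gear = 3*3 = 9, Ring = 3*1 = 3.
Iteration 3: components of {Base,Gear,Ring} -> Seal = 3*4 = 12.
Iteration 4: no further components; recursion stops.
SUM(tot_qty) = 1 + 3 + 1 + 9 + 3 + 1 + 12 = 30.

30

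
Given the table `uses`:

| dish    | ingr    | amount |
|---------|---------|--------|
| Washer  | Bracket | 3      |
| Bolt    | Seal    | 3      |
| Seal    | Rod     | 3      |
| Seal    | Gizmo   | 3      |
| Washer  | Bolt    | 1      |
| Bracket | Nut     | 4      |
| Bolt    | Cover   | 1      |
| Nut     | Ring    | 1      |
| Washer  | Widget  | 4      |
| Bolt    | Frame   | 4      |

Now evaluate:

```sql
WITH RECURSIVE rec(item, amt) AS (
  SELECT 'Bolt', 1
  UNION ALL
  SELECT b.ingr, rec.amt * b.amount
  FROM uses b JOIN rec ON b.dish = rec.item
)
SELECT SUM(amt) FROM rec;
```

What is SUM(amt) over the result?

27

Base: (Bolt, amt=1).
Iteration 1: components of {Bolt} -> Cover = 1*1 = 1, Frame = 1*4 = 4, Seal = 1*3 = 3.
Iteration 2: components of {Cover,Frame,Seal} -> Gizmo = 3*3 = 9, Rod = 3*3 = 9.
Iteration 3: no further components; recursion stops.
SUM(amt) = 1 + 1 + 4 + 3 + 9 + 9 = 27.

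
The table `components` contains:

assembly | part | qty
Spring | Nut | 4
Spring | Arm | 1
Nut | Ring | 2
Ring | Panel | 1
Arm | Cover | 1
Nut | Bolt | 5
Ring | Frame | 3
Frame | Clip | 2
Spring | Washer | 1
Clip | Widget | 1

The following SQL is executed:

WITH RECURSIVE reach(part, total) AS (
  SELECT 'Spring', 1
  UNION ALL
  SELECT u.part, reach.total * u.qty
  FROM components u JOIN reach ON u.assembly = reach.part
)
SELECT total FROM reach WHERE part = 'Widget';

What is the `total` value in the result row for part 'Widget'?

48

Base: (Spring, total=1).
Iteration 1: components of {Spring} -> Arm = 1*1 = 1, Nut = 1*4 = 4, Washer = 1*1 = 1.
Iteration 2: components of {Arm,Nut,Washer} -> Bolt = 4*5 = 20, Cover = 1*1 = 1, Ring = 4*2 = 8.
Iteration 3: components of {Bolt,Cover,Ring} -> Frame = 8*3 = 24, Panel = 8*1 = 8.
Iteration 4: components of {Frame,Panel} -> Clip = 24*2 = 48.
Iteration 5: components of {Clip} -> Widget = 48*1 = 48.
Iteration 6: no further components; recursion stops.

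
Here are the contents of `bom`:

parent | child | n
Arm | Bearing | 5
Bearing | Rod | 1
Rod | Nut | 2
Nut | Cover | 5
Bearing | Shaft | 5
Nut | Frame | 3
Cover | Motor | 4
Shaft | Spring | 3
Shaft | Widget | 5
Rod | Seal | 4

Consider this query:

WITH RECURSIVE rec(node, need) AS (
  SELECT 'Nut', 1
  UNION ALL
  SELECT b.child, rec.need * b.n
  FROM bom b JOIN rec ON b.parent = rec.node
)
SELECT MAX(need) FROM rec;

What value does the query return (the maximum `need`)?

20

Base: (Nut, need=1).
Iteration 1: components of {Nut} -> Cover = 1*5 = 5, Frame = 1*3 = 3.
Iteration 2: components of {Cover,Frame} -> Motor = 5*4 = 20.
Iteration 3: no further components; recursion stops.
need values: 1, 5, 3, 20; the maximum is 20.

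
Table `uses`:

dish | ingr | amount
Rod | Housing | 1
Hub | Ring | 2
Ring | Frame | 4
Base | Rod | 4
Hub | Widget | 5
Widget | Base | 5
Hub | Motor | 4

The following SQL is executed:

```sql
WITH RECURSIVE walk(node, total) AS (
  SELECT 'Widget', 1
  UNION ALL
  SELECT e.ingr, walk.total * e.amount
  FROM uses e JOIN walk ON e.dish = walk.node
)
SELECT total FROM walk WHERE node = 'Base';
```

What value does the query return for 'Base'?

5

Base: (Widget, total=1).
Iteration 1: components of {Widget} -> Base = 1*5 = 5.
Iteration 2: components of {Base} -> Rod = 5*4 = 20.
Iteration 3: components of {Rod} -> Housing = 20*1 = 20.
Iteration 4: no further components; recursion stops.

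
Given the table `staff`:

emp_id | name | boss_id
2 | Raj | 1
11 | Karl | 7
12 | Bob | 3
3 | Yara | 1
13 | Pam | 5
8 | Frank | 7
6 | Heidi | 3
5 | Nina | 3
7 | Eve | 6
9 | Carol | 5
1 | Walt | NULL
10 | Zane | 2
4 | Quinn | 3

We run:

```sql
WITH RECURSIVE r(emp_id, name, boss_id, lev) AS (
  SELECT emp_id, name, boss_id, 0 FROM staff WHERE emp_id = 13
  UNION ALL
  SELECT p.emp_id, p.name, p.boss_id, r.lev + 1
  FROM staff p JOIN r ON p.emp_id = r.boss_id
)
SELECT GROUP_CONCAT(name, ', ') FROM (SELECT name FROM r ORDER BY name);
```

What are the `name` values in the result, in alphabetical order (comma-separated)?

Base: emp_id=13 (Pam), boss_id=5, lev 0.
Iteration 1: join on emp_id=5 -> Nina (id 5, boss_id=3, lev 1).
Iteration 2: join on emp_id=3 -> Yara (id 3, boss_id=1, lev 2).
Iteration 3: join on emp_id=1 -> Walt (id 1, boss_id=NULL, lev 3).
Iteration 4: boss_id is NULL; no match; recursion stops.

Nina, Pam, Walt, Yara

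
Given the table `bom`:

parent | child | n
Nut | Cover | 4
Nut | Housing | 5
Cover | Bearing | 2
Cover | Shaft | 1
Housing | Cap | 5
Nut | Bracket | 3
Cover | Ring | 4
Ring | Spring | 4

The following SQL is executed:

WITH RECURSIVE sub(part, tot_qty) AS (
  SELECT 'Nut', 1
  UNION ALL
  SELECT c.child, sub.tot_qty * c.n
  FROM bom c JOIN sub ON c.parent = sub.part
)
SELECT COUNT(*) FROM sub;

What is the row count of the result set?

9

Base: (Nut, tot_qty=1).
Iteration 1: components of {Nut} -> Bracket = 1*3 = 3, Cover = 1*4 = 4, Housing = 1*5 = 5.
Iteration 2: components of {Bracket,Cover,Housing} -> Bearing = 4*2 = 8, Cap = 5*5 = 25, Ring = 4*4 = 16, Shaft = 4*1 = 4.
Iteration 3: components of {Bearing,Cap,Ring,Shaft} -> Spring = 16*4 = 64.
Iteration 4: no further components; recursion stops.
Total rows emitted: 9.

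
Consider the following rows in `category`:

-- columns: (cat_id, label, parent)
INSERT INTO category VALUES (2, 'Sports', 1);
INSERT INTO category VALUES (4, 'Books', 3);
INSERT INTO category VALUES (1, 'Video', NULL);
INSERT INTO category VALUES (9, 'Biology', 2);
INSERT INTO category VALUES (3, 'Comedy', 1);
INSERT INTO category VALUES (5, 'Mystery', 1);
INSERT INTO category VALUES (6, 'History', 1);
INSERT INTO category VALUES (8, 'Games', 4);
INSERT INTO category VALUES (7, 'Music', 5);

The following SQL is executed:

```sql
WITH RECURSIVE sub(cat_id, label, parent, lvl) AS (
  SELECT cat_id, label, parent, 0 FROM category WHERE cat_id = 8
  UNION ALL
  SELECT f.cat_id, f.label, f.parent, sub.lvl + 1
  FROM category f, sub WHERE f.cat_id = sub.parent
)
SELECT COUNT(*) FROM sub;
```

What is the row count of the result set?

Base: cat_id=8 (Games), parent=4, lvl 0.
Iteration 1: join on cat_id=4 -> Books (id 4, parent=3, lvl 1).
Iteration 2: join on cat_id=3 -> Comedy (id 3, parent=1, lvl 2).
Iteration 3: join on cat_id=1 -> Video (id 1, parent=NULL, lvl 3).
Iteration 4: parent is NULL; no match; recursion stops.
Total rows emitted: 4.

4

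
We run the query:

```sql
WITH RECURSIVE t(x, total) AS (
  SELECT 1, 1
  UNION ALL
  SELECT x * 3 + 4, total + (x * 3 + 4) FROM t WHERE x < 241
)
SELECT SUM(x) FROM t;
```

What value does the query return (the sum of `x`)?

353

Base: x=1, total=1.
Iteration 1: 1 < 241 holds -> x = 1 * 3 + 4 = 7, total = 1 + 7 = 8.
Iteration 2: 7 < 241 holds -> x = 7 * 3 + 4 = 25, total = 8 + 25 = 33.
Iteration 3: 25 < 241 holds -> x = 25 * 3 + 4 = 79, total = 33 + 79 = 112.
Iteration 4: 79 < 241 holds -> x = 79 * 3 + 4 = 241, total = 112 + 241 = 353.
Iteration 5: 241 < 241 fails; recursion stops.
SUM(x) = 1 + 7 + 25 + 79 + 241 = 353.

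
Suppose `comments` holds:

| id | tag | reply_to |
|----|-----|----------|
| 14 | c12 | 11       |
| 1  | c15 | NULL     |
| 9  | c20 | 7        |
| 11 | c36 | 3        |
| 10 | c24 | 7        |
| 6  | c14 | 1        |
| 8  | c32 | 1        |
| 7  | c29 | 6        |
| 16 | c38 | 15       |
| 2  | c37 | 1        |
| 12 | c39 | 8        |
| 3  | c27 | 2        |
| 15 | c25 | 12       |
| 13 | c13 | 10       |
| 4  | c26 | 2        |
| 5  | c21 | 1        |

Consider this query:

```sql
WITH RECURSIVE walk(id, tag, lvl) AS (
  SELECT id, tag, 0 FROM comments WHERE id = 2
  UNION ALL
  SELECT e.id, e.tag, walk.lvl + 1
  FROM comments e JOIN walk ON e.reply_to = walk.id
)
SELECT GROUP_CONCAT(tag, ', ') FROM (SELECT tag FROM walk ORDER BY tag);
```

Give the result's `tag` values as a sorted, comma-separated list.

Base: id=2 (c37) at lvl 0.
Iteration 1: rows with reply_to in {2} -> c27 (id 3, lvl 1), c26 (id 4, lvl 1).
Iteration 2: rows with reply_to in {3,4} -> c36 (id 11, lvl 2).
Iteration 3: rows with reply_to in {11} -> c12 (id 14, lvl 3).
Iteration 4: no rows with reply_to in {14}; recursion stops.

c12, c26, c27, c36, c37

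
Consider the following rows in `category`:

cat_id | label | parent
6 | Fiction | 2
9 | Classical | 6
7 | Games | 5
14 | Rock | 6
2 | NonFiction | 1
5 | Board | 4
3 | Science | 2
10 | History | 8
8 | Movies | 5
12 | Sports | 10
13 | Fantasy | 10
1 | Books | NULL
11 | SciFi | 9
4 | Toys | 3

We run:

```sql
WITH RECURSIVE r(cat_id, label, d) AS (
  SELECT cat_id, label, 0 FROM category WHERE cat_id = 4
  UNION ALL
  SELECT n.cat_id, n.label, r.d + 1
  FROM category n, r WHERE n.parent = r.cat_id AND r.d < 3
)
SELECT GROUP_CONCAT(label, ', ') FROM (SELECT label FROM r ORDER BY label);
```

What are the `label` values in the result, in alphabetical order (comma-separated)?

Base: cat_id=4 (Toys) at d 0.
Iteration 1: rows with parent in {4} -> Board (id 5, d 1).
Iteration 2: rows with parent in {5} -> Games (id 7, d 2), Movies (id 8, d 2).
Iteration 3: rows with parent in {7,8} -> History (id 10, d 3).
Iteration 4: d < 3 fails for all current rows; recursion stops.

Board, Games, History, Movies, Toys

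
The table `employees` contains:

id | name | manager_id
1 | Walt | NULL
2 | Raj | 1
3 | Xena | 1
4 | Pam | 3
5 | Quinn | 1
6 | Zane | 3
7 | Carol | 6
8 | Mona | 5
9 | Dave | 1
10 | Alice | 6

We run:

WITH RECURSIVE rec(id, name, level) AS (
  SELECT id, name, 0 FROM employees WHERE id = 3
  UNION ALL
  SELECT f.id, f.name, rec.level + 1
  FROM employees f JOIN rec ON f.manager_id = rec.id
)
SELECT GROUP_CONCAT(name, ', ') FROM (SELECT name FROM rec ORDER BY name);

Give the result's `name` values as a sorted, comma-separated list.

Alice, Carol, Pam, Xena, Zane

Base: id=3 (Xena) at level 0.
Iteration 1: rows with manager_id in {3} -> Pam (id 4, level 1), Zane (id 6, level 1).
Iteration 2: rows with manager_id in {4,6} -> Carol (id 7, level 2), Alice (id 10, level 2).
Iteration 3: no rows with manager_id in {7,10}; recursion stops.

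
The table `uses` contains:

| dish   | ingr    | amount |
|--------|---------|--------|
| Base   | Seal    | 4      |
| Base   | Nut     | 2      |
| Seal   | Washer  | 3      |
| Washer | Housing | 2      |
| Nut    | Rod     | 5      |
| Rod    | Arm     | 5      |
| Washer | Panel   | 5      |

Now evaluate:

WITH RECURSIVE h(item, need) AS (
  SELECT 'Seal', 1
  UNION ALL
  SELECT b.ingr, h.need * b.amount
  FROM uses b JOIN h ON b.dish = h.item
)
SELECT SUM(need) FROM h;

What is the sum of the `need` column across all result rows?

25

Base: (Seal, need=1).
Iteration 1: components of {Seal} -> Washer = 1*3 = 3.
Iteration 2: components of {Washer} -> Housing = 3*2 = 6, Panel = 3*5 = 15.
Iteration 3: no further components; recursion stops.
SUM(need) = 1 + 3 + 6 + 15 = 25.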